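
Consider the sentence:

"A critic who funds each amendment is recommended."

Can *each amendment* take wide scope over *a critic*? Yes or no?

No

Structurally, *each amendment* is inside the relative clause *who funds each amendment*.
Relative clauses block scope extraction: QR cannot target a position outside the modified NP.
*each amendment* is confined to the island and cannot take scope over *a critic*.
(Only the surface reading survives: one fixed critic with respect to all the relevant amendments.)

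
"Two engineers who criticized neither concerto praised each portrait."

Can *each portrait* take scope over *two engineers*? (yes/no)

The RC *who criticized neither concerto* is an island, but *each portrait* is not inside it — it is the matrix object, a clausemate of *two engineers*.
With no island boundary between them, the object can take inverse scope over the subject via ordinary QR within the clause.
Both orderings are possible: *two engineers* > *each portrait* and *each portrait* > *two engineers*.

Yes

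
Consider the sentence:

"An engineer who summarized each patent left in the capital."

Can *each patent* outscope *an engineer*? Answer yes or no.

The DP *each patent* is contained in the relative clause *who summarized each patent*.
The relative clause forms an island for QR, so the quantifier is confined to the head noun's restrictor.
The inverse ordering *each patent* > *an engineer* is therefore underivable.

No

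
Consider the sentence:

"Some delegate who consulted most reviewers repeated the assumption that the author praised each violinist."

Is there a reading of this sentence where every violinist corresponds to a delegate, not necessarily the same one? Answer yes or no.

No

The described interpretation is the *each violinist* > *some delegate* scoping.
*each violinist* sits inside the complex NP *the assumption that the author praised each violinist*.
The Complex NP Constraint bars QR out of the complement clause of a noun.
So *each violinist* cannot raise high enough to outscope *some delegate*; only the surface ordering *some delegate* > *each violinist* is available.
(Only the surface reading survives: one fixed delegate with respect to all the relevant violinists.)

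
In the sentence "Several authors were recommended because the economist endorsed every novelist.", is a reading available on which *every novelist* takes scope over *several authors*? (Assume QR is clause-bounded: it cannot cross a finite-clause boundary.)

*every novelist* sits inside the adjunct clause *because the economist endorsed every novelist*.
Adverbial clauses are not L-marked, so they are barriers for QR — the quantifier cannot escape the adjunct.
*every novelist* is confined to the island and cannot take scope over *several authors*.

No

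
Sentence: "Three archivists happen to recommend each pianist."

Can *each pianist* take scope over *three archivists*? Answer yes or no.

Yes

*each pianist* is the object of the infinitival complement of a raising predicate; raising infinitives are transparent for QR, so the two DPs are in effect clausemates.
QR within a single clause is free, so the lower quantifier may take scope over the higher one.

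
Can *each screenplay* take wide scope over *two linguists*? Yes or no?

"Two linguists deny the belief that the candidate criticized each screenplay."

No

The target quantifier *each screenplay* is part of the complex NP *the belief that the candidate criticized each screenplay*.
A that-clause complement to a noun is an island; QR cannot cross the NP boundary.
There is no licit LF on which *each screenplay* c-commands *two linguists*.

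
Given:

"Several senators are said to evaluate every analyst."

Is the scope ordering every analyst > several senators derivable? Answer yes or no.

Yes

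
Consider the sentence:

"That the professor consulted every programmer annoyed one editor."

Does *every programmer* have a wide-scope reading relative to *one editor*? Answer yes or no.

Structurally, *every programmer* is inside the sentential subject *that the professor consulted every programmer*.
The subject-island constraint blocks QR out of a clausal subject.
*every programmer* > *one editor* would require crossing that boundary, which is illicit.

No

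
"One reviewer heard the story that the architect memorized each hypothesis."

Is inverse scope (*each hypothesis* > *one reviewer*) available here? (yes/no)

No

*each hypothesis* sits inside the complex NP *the story that the architect memorized each hypothesis*.
A that-clause complement to a noun is an island; QR cannot cross the NP boundary.
So *each hypothesis* cannot raise high enough to outscope *one reviewer*; only the surface ordering *one reviewer* > *each hypothesis* is available.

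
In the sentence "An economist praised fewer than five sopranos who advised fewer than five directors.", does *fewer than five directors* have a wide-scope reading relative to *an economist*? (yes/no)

The target quantifier *fewer than five directors* is part of the relative clause *who advised fewer than five directors* modifying *fewer than five sopranos*.
The relative clause forms an island for QR, so the quantifier is confined to the head noun's restrictor.
So *fewer than five directors* cannot raise to a position above *an economist*.
(Only the surface reading survives: one fixed economist with respect to all the relevant directors.)

No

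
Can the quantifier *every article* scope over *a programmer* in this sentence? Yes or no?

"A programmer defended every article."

*every article* is the matrix object and *a programmer* the matrix subject; the two are clausemates.
QR within a single clause is free, so the lower quantifier may take scope over the higher one.
Both orderings are possible: *a programmer* > *every article* and *every article* > *a programmer*.

Yes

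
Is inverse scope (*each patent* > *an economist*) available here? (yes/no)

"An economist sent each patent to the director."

Yes

*an economist* and *each patent* are co-arguments of the matrix verb, with nothing but a clause-internal boundary between them.
Ordinary QR to a clause-peripheral position gives the wide-scope LF for the lower DP.
The sentence is scopally ambiguous between *an economist* > *each patent* and *each patent* > *an economist*.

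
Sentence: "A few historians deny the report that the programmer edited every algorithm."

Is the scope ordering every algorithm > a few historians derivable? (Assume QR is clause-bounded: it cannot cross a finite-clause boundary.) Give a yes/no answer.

No

*every algorithm* is embedded in the complex NP *the report that the programmer edited every algorithm*.
The complex NP is opaque for QR — the quantifier is frozen inside the noun's complement.
There is no licit LF on which *every algorithm* c-commands *a few historians*.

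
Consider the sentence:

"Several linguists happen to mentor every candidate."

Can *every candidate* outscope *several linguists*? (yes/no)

The matrix predicate is a raising verb, whose infinitival complement is not a scope island — *every candidate* can QR into the matrix clause.
Nothing blocks QR of the lower DP to a position above the higher one, so inverse scope is available.

Yes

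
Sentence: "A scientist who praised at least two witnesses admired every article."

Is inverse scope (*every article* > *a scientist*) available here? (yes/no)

The relative clause *who praised at least two witnesses* modifies *a scientist*, but *every article* is not inside that relative clause — it is an argument of the matrix verb.
With no island boundary between them, the object can take inverse scope over the subject via ordinary QR within the clause.
Both orderings are possible: *a scientist* > *every article* and *every article* > *a scientist*.

Yes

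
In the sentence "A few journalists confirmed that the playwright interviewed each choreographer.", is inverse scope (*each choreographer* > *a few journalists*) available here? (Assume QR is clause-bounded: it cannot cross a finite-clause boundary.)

No

The DP *each choreographer* is contained in the finite complement clause *that the playwright interviewed each choreographer*.
Under clause-bounded QR, a quantifier in an embedded finite clause cannot raise into the matrix clause.
*each choreographer* > *a few journalists* would require crossing that boundary, which is illicit.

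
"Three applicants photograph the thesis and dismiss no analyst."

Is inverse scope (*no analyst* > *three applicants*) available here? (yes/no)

*no analyst* occurs within one conjunct of the coordinate structure (*dismiss no analyst*).
A quantifier cannot raise out of one conjunct of a coordination across the whole coordinate structure — the CSC applies to QR.
*no analyst* > *three applicants* would require crossing that boundary, which is illicit.

No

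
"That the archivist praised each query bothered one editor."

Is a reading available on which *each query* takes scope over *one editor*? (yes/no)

*each query* occurs within the sentential subject *that the archivist praised each query*.
Subjects — clausal subjects included — are islands for extraction, and QR is no exception.
The ordering *each query* > *one editor* is therefore underivable.

No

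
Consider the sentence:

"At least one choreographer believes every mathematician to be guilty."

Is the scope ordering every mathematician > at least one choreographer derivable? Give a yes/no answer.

The ECM infinitive is scope-transparent — *every mathematician* is free to raise above *at least one choreographer*.
Clause-internal QR can adjoin the lower DP above the subject, yielding the inverse reading.
The sentence is scopally ambiguous between *at least one choreographer* > *every mathematician* and *every mathematician* > *at least one choreographer*.

Yes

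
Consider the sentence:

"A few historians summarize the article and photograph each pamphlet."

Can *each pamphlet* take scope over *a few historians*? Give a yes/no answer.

No

*each pamphlet* occurs within one conjunct of the coordinate structure (*photograph each pamphlet*).
Asymmetric QR out of one conjunct violates the Coordinate Structure Constraint.
So *each pamphlet* cannot raise high enough to outscope *a few historians*; only the surface ordering *a few historians* > *each pamphlet* is available.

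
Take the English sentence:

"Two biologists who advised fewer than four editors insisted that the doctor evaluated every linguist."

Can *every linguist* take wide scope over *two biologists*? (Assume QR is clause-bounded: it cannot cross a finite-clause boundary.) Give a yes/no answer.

The DP *every linguist* is contained in the finite complement clause *that the doctor evaluated every linguist*.
Finite CP is the ceiling for QR here, by assumption.
So *every linguist* cannot raise high enough to outscope *two biologists*; only the surface ordering *two biologists* > *every linguist* is available.

No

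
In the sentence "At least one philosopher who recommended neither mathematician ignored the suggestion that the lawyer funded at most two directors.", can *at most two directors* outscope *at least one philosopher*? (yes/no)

No

*at most two directors* is embedded in the complex NP *the suggestion that the lawyer funded at most two directors*.
The complex NP is opaque for QR — the quantifier is frozen inside the noun's complement.
*at most two directors* is confined to the island and cannot take scope over *at least one philosopher*.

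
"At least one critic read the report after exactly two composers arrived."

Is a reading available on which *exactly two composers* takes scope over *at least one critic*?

No

The target quantifier *exactly two composers* is part of the adjunct clause *after exactly two composers arrived*.
Adverbial clauses are not L-marked, so they are barriers for QR — the quantifier cannot escape the adjunct.
Hence only narrow scope for *exactly two composers* (under *at least one critic*) survives.
(Only the surface reading survives: one fixed critic with respect to all the relevant composers.)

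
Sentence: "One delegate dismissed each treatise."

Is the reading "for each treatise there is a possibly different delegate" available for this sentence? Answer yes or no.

Yes

The described interpretation is the *each treatise* > *one delegate* scoping.
*each treatise* and *one delegate* are in the same minimal clause.
Since no island is crossed, the inverse ordering is licensed alongside surface scope.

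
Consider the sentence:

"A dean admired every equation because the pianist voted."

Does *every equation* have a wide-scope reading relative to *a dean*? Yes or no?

Yes

*every equation* is a matrix argument; the adjunct is an island but the target quantifier is outside it.
Ordinary QR to a clause-peripheral position gives the wide-scope LF for the lower DP.
Both orderings are possible: *a dean* > *every equation* and *every equation* > *a dean*.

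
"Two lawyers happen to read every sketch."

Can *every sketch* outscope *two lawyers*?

Yes

The matrix predicate is a raising verb, whose infinitival complement is not a scope island — *every sketch* can QR into the matrix clause.
Since no island is crossed, the inverse ordering is licensed alongside surface scope.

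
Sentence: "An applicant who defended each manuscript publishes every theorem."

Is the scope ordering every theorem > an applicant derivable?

Yes

Although the sentence contains a relative clause (*who defended each manuscript*), *every theorem* is outside it, in the matrix VP.
Since no island is crossed, the inverse ordering is licensed alongside surface scope.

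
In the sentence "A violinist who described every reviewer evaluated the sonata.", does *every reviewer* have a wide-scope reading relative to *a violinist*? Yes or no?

No

Structurally, *every reviewer* is inside the relative clause *who described every reviewer*.
The relative clause forms an island for QR, so the quantifier is confined to the head noun's restrictor.
The inverse ordering *every reviewer* > *a violinist* is therefore underivable.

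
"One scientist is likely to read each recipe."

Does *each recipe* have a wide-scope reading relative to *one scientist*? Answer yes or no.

The matrix predicate is a raising verb, whose infinitival complement is not a scope island — *each recipe* can QR into the matrix clause.
With no island boundary between them, the object can take inverse scope over the subject via ordinary QR within the clause.

Yes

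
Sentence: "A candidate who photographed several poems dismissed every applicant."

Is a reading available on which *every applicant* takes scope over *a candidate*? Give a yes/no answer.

The RC *who photographed several poems* is an island, but *every applicant* is not inside it — it is the matrix object, a clausemate of *a candidate*.
Since no island is crossed, the inverse ordering is licensed alongside surface scope.

Yes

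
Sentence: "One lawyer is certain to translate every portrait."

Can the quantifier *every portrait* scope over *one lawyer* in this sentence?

*every portrait* is the object of the infinitival complement of a raising predicate; raising infinitives are transparent for QR, so the two DPs are in effect clausemates.
Since no island is crossed, the inverse ordering is licensed alongside surface scope.

Yes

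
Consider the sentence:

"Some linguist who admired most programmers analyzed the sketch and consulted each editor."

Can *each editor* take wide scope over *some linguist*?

*each editor* sits inside one conjunct of the coordinate structure (*consulted each editor*).
A quantifier cannot raise out of one conjunct of a coordination across the whole coordinate structure — the CSC applies to QR.
So *each editor* cannot raise high enough to outscope *some linguist*; only the surface ordering *some linguist* > *each editor* is available.

No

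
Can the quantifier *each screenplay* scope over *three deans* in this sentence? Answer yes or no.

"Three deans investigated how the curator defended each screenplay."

No

*each screenplay* sits inside the embedded question *how the curator defended each screenplay*.
QR across an interrogative CP boundary is ruled out as a wh-island violation.
The inverse ordering *each screenplay* > *three deans* is therefore underivable.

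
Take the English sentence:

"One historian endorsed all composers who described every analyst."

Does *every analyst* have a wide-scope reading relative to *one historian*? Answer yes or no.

No

*every analyst* sits inside the relative clause *who described every analyst* modifying *all composers*.
QR out of a relative clause is ruled out by the relative-clause island constraint.
There is no licit LF on which *every analyst* c-commands *one historian*.
(Only the surface reading survives: one fixed historian with respect to all the relevant analysts.)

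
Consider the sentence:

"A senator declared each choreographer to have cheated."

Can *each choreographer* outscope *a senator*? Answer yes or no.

*each choreographer* is an ECM subject; ECM complements are not islands, and the embedded quantifier may take matrix scope.
Since no island is crossed, the inverse ordering is licensed alongside surface scope.
The sentence is scopally ambiguous between *a senator* > *each choreographer* and *each choreographer* > *a senator*.

Yes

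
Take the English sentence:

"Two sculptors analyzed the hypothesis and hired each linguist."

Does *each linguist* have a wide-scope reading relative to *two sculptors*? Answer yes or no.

No

*each linguist* is embedded in one conjunct of the coordinate structure (*hired each linguist*).
QR out of a conjunct would have to apply non-ATB, which the CSC forbids.
So the wide-scope reading for *each linguist* is blocked.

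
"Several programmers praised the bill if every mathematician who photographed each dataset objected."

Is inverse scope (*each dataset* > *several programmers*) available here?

No

The DP *each dataset* is contained in the relative clause *who photographed each dataset*, which is itself inside the adjunct *if every mathematician who photographed each dataset objected*.
Two island boundaries intervene — the relative clause and the adjunct. Either alone would block QR.
Hence only narrow scope for *each dataset* (under *several programmers*) survives.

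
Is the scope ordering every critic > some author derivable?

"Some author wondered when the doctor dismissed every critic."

No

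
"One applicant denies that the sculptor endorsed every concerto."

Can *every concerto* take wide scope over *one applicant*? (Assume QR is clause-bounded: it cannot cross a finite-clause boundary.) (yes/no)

No

Structurally, *every concerto* is inside the finite complement clause *that the sculptor endorsed every concerto*.
Given the clause-boundedness assumption, QR cannot cross the finite CP into the matrix.
*every concerto* is confined to the island and cannot take scope over *one applicant*.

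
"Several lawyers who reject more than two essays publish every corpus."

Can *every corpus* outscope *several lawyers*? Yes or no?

Yes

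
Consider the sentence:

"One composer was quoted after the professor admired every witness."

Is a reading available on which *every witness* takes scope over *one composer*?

No

The target quantifier *every witness* is part of the adjunct clause *after the professor admired every witness*.
Adjunct clauses are scope islands: a quantifier inside an adjunct cannot raise into the matrix clause.
The inverse ordering *every witness* > *one composer* is therefore underivable.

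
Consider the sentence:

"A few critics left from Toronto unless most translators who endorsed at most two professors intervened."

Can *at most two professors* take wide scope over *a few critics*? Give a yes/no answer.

*at most two professors* occurs within the relative clause *who endorsed at most two professors*, which is itself inside the adjunct *unless most translators who endorsed at most two professors intervened*.
Nested islands: the RC island is itself inside an adjunct island, so wide scope is doubly excluded.
So *at most two professors* cannot raise high enough to outscope *a few critics*; only the surface ordering *a few critics* > *at most two professors* is available.

No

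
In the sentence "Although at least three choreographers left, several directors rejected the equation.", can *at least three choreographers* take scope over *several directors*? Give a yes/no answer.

No

Structurally, *at least three choreographers* is inside the adjunct clause *although at least three choreographers left*.
Adjunct clauses are scope islands: a quantifier inside an adjunct cannot raise into the matrix clause.
*at least three choreographers* is confined to the island and cannot take scope over *several directors*.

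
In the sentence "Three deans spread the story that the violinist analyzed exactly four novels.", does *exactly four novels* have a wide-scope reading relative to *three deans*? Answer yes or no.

No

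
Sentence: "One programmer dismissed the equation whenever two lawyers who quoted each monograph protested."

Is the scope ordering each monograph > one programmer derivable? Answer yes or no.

No

The target quantifier *each monograph* is part of the relative clause *who quoted each monograph*, which is itself inside the adjunct *whenever two lawyers who quoted each monograph protested*.
The quantifier would have to escape first the RC and then the adjunct — two independent island violations.
There is no licit LF on which *each monograph* c-commands *one programmer*.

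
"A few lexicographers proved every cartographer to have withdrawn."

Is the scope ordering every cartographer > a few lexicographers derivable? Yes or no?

The ECM infinitive is scope-transparent — *every cartographer* is free to raise above *a few lexicographers*.
With no island boundary between them, the object can take inverse scope over the subject via ordinary QR within the clause.

Yes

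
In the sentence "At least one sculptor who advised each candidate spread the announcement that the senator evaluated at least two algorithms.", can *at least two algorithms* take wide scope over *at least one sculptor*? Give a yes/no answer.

No

*at least two algorithms* occurs within the complex NP *the announcement that the senator evaluated at least two algorithms*.
The complex NP is opaque for QR — the quantifier is frozen inside the noun's complement.
*at least two algorithms* is confined to the island and cannot take scope over *at least one sculptor*.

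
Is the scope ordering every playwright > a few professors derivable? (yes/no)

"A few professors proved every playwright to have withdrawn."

Yes

ECM infinitives lack a CP barrier, so *every playwright* can QR over the matrix subject *a few professors*.
Ordinary QR to a clause-peripheral position gives the wide-scope LF for the lower DP.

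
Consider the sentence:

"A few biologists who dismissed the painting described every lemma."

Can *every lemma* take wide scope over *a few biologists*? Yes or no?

Yes

Although the sentence contains a relative clause (*who dismissed the painting*), *every lemma* is outside it, in the matrix VP.
With no island boundary between them, the object can take inverse scope over the subject via ordinary QR within the clause.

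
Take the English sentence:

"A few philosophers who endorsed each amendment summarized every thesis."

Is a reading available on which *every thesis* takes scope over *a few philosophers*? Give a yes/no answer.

Yes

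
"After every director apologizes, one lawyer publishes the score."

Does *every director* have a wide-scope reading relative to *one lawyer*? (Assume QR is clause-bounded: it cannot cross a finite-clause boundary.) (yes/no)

No

*every director* is embedded in the adjunct clause *after every director apologizes*.
Scope out of an adjunct clause is unavailable: QR respects the adjunct-island constraint.
*every director* is confined to the island and cannot take scope over *one lawyer*.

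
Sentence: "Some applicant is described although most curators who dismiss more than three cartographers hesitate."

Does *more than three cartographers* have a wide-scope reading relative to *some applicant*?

Structurally, *more than three cartographers* is inside the relative clause *who dismiss more than three cartographers*, which is itself inside the adjunct *although most curators who dismiss more than three cartographers hesitate*.
The quantifier would have to escape first the RC and then the adjunct — two independent island violations.
Hence only narrow scope for *more than three cartographers* (under *some applicant*) survives.
(Only the surface reading survives: one fixed applicant with respect to all the relevant cartographers.)

No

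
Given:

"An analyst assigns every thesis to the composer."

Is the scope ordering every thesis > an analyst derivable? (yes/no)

Yes

Both DPs are arguments of the same predicate; there is no clause or island boundary between them.
QR within a single clause is free, so the lower quantifier may take scope over the higher one.
The sentence is scopally ambiguous between *an analyst* > *every thesis* and *every thesis* > *an analyst*.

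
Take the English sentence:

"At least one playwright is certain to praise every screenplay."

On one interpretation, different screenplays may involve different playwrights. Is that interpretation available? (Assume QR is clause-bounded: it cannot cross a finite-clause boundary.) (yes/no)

That reading corresponds to *every screenplay* > *at least one playwright*.
The matrix predicate is a raising verb, whose infinitival complement is not a scope island — *every screenplay* can QR into the matrix clause.
QR within a single clause is free, so the lower quantifier may take scope over the higher one.

Yes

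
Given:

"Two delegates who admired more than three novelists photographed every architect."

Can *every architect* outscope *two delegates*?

*every architect* is a matrix argument; only *two delegates* is modified by the relative clause *who admired more than three novelists*, so the RC island is irrelevant to the target quantifier.
Nothing blocks QR of the lower DP to a position above the higher one, so inverse scope is available.

Yes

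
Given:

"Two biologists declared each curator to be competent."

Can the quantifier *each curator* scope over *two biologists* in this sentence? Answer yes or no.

This is an ECM construction: *each curator* is the infinitival subject, Case-marked by the matrix verb, and the infinitive is transparent for QR.
Ordinary QR to a clause-peripheral position gives the wide-scope LF for the lower DP.

Yes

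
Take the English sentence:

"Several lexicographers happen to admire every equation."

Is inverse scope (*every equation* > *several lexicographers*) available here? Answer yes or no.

Yes

*every equation* is the object of the infinitival complement of a raising predicate; raising infinitives are transparent for QR, so the two DPs are in effect clausemates.
No island intervenes, so both surface and inverse scope are derivable.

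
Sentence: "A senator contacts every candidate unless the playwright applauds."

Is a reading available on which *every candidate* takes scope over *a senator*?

Yes

Neither queried DP is inside the adjunct, so the adjunct-island constraint does not apply.
QR within a single clause is free, so the lower quantifier may take scope over the higher one.
Both orderings are possible: *a senator* > *every candidate* and *every candidate* > *a senator*.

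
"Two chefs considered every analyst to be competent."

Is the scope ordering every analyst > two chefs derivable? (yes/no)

This is an ECM construction: *every analyst* is the infinitival subject, Case-marked by the matrix verb, and the infinitive is transparent for QR.
Nothing blocks QR of the lower DP to a position above the higher one, so inverse scope is available.
The sentence is scopally ambiguous between *two chefs* > *every analyst* and *every analyst* > *two chefs*.

Yes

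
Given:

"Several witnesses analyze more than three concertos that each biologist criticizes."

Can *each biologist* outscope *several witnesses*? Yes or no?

*each biologist* occurs within the relative clause *that each biologist criticizes* modifying *more than three concertos*.
Relative clauses are scope islands: a quantifier cannot QR out of a relative clause to take scope in the matrix clause.
There is no licit LF on which *each biologist* c-commands *several witnesses*.

No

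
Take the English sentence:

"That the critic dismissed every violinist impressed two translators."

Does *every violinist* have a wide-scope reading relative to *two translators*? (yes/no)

Structurally, *every violinist* is inside the sentential subject *that the critic dismissed every violinist*.
The Sentential Subject Constraint rules out raising the quantifier out of the that-clause subject.
*every violinist* > *two translators* would require crossing that boundary, which is illicit.

No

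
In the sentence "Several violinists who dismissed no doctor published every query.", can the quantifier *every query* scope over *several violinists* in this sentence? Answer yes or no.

The relative clause *who dismissed no doctor* modifies *several violinists*, but *every query* is not inside that relative clause — it is an argument of the matrix verb.
Ordinary QR to a clause-peripheral position gives the wide-scope LF for the lower DP.
Both orderings are possible: *several violinists* > *every query* and *every query* > *several violinists*.

Yes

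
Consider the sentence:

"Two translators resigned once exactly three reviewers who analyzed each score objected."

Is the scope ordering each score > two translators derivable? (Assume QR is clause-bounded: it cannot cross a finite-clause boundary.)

No

The DP *each score* is contained in the relative clause *who analyzed each score*, which is itself inside the adjunct *once exactly three reviewers who analyzed each score objected*.
Two island boundaries intervene — the relative clause and the adjunct. Either alone would block QR.
*each score* > *two translators* would require crossing that boundary, which is illicit.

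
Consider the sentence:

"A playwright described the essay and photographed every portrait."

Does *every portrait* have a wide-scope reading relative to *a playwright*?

No

Structurally, *every portrait* is inside one conjunct of the coordinate structure (*photographed every portrait*).
QR out of a conjunct would have to apply non-ATB, which the CSC forbids.
So *every portrait* cannot raise high enough to outscope *a playwright*; only the surface ordering *a playwright* > *every portrait* is available.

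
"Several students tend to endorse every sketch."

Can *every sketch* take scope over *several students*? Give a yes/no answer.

Yes

*every sketch* is the object of the infinitival complement of a raising predicate; raising infinitives are transparent for QR, so the two DPs are in effect clausemates.
Since no island is crossed, the inverse ordering is licensed alongside surface scope.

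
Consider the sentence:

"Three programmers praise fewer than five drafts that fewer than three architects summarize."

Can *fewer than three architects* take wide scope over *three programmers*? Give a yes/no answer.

No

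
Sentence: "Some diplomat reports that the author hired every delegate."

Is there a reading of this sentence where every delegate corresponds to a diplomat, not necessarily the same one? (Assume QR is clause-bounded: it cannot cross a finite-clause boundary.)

No

That reading corresponds to *every delegate* > *some diplomat*.
*every delegate* occurs within the finite complement clause *that the author hired every delegate*.
Under clause-bounded QR, a quantifier in an embedded finite clause cannot raise into the matrix clause.
Hence only narrow scope for *every delegate* (under *some diplomat*) survives.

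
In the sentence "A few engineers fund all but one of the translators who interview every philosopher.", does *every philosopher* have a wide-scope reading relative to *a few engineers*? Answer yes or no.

No

Structurally, *every philosopher* is inside the relative clause *who interview every philosopher* modifying *all but one of the translators*.
A relative clause is a scope island — quantifier raising cannot cross its boundary.
So the wide-scope reading for *every philosopher* is blocked.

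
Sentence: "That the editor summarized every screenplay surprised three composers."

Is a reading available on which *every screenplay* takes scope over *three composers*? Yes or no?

No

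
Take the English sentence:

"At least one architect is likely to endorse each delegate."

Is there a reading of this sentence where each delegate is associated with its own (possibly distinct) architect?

Yes

This is the *each delegate* > *at least one architect* reading.
*each delegate* is the object of the infinitival complement of a raising predicate; raising infinitives are transparent for QR, so the two DPs are in effect clausemates.
Nothing blocks QR of the lower DP to a position above the higher one, so inverse scope is available.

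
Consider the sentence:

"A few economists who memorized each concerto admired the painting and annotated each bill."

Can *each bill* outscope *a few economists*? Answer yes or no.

The target quantifier *each bill* is part of one conjunct of the coordinate structure (*annotated each bill*).
The Coordinate Structure Constraint blocks movement (including QR) out of a single conjunct.
The inverse ordering *each bill* > *a few economists* is therefore underivable.

No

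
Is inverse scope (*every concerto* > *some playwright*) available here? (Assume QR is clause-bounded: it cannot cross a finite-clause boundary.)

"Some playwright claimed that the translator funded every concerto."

Structurally, *every concerto* is inside the finite complement clause *that the translator funded every concerto*.
QR is clause-bounded, so the finite complement is a scope island for the embedded quantifier.
*every concerto* > *some playwright* would require crossing that boundary, which is illicit.

No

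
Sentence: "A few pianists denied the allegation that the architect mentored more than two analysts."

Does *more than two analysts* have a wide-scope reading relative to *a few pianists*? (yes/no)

The target quantifier *more than two analysts* is part of the complex NP *the allegation that the architect mentored more than two analysts*.
Noun-complement clauses are scope islands (the Complex NP Constraint): a quantifier inside one cannot scope into the matrix.
*more than two analysts* > *a few pianists* would require crossing that boundary, which is illicit.

No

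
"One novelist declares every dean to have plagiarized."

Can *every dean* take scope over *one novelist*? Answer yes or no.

ECM infinitives lack a CP barrier, so *every dean* can QR over the matrix subject *one novelist*.
QR within a single clause is free, so the lower quantifier may take scope over the higher one.
The sentence is scopally ambiguous between *one novelist* > *every dean* and *every dean* > *one novelist*.

Yes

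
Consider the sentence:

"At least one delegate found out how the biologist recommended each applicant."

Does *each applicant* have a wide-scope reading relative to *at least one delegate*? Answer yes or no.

No

*each applicant* is embedded in the embedded question *how the biologist recommended each applicant*.
Embedded questions are wh-islands: a quantifier inside an indirect question cannot QR into the matrix clause.
*each applicant* > *at least one delegate* would require crossing that boundary, which is illicit.
(Only the surface reading survives: one fixed delegate with respect to all the relevant applicants.)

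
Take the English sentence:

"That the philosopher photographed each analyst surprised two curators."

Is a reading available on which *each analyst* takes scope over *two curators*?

Structurally, *each analyst* is inside the sentential subject *that the philosopher photographed each analyst*.
Clausal subjects are scope islands; QR from inside the subject into the matrix is barred.
*each analyst* > *two curators* would require crossing that boundary, which is illicit.

No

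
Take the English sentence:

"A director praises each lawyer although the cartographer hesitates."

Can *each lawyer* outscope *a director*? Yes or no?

Neither queried DP is inside the adjunct, so the adjunct-island constraint does not apply.
Since no island is crossed, the inverse ordering is licensed alongside surface scope.
Both orderings are possible: *a director* > *each lawyer* and *each lawyer* > *a director*.

Yes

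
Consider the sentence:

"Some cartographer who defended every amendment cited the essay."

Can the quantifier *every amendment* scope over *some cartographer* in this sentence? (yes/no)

*every amendment* is embedded in the relative clause *who defended every amendment*.
Relative clauses block scope extraction: QR cannot target a position outside the modified NP.
So *every amendment* cannot raise to a position above *some cartographer*.

No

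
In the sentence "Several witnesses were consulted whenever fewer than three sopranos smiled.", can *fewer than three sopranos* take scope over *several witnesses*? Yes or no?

The target quantifier *fewer than three sopranos* is part of the adjunct clause *whenever fewer than three sopranos smiled*.
Adjuncts are opaque for quantifier raising; a quantifier in an adjunct stays inside it.
So the wide-scope reading for *fewer than three sopranos* is blocked.

No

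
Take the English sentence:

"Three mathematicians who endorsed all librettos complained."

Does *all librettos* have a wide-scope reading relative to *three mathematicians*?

Structurally, *all librettos* is inside the relative clause *who endorsed all librettos*.
QR out of a relative clause is ruled out by the relative-clause island constraint.
So *all librettos* cannot raise to a position above *three mathematicians*.

No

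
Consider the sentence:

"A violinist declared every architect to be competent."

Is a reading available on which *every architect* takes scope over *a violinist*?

*every architect* is the subject of an ECM infinitive — the infinitival complement of an ECM verb is not a scope island, so *every architect* can raise into the matrix clause.
With no island boundary between them, the object can take inverse scope over the subject via ordinary QR within the clause.
Both orderings are possible: *a violinist* > *every architect* and *every architect* > *a violinist*.

Yes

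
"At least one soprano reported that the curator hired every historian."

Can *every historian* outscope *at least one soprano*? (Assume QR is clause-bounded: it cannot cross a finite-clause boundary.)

No

The target quantifier *every historian* is part of the finite complement clause *that the curator hired every historian*.
QR is clause-bounded, so the finite complement is a scope island for the embedded quantifier.
So *every historian* cannot raise high enough to outscope *at least one soprano*; only the surface ordering *at least one soprano* > *every historian* is available.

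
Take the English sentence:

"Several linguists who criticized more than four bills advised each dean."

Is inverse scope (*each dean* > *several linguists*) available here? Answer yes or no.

Yes

The relative clause *who criticized more than four bills* modifies *several linguists*, but *each dean* is not inside that relative clause — it is an argument of the matrix verb.
With no island boundary between them, the object can take inverse scope over the subject via ordinary QR within the clause.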